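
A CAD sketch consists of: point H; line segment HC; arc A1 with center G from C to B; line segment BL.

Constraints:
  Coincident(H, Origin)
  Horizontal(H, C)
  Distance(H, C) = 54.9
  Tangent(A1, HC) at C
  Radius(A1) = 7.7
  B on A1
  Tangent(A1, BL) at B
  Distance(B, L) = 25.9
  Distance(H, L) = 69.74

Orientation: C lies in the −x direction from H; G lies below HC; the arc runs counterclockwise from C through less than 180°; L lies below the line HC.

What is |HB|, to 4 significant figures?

63.12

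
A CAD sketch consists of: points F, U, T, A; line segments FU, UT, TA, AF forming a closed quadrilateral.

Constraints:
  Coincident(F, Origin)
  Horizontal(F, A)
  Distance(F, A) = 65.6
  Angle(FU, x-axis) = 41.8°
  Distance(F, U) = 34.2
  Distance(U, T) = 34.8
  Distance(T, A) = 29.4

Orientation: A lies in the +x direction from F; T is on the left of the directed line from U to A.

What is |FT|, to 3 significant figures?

66.4

Checks: |UT| = 34.80 ✓; |TA| = 29.40 ✓.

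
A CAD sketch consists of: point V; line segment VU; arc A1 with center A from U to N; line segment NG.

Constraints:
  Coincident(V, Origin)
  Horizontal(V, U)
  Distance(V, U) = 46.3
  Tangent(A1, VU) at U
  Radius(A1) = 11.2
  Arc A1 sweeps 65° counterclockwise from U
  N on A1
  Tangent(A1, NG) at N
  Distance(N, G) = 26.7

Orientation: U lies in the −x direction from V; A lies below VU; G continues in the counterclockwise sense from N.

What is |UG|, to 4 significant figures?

37.41

On A1, U sits at bearing 90° from A; a 65° counterclockwise sweep puts N at bearing 155°, so N = A + 11.2·(cos 155°, sin 155°) = (-56.45, -6.467). The tangent condition forces AN to be normal to NG, so NG runs along (−sin 155°, cos 155°); with |NG| = 26.7, G = (-67.73, -30.67). Then |UG| = |G − U| = 37.41.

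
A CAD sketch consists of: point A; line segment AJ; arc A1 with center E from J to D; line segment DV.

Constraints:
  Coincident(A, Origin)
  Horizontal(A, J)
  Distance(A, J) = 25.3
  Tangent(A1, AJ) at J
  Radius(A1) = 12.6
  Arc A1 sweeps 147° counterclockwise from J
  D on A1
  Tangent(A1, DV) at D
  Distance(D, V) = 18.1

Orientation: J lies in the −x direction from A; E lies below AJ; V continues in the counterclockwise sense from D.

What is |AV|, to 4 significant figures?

37.14

On A1, J sits at bearing 90° from E; a 147° counterclockwise sweep puts D at bearing 237°, so D = E + 12.6·(cos 237°, sin 237°) = (-32.16, -23.17). Since A1 is tangent to DV there, ED ⟂ DV, so DV runs along (−sin 237°, cos 237°); with |DV| = 18.1, V = (-16.98, -33.03). Then |AV| = |V − A| = 37.14.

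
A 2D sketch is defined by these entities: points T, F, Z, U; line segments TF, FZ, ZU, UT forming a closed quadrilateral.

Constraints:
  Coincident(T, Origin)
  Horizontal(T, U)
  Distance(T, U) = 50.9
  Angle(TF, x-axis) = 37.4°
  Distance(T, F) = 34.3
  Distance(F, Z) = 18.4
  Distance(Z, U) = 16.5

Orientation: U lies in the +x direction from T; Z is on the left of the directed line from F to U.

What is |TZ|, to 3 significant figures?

47.4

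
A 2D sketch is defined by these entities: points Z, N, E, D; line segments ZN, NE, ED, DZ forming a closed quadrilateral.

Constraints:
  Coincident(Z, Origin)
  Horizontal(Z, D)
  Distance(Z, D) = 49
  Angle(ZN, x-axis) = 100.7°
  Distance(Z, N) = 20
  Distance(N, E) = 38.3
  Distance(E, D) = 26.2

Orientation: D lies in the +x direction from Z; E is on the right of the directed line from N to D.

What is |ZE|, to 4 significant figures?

24.78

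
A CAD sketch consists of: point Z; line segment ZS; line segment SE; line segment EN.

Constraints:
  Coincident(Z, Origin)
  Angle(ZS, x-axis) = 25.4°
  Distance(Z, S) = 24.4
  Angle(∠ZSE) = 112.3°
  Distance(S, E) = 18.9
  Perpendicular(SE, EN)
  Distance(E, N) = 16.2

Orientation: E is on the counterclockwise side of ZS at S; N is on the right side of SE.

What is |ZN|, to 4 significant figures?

47.92

Z is at the origin; ZS runs at 25.4° with length 24.4, so S = 24.4·(cos 25.4°, sin 25.4°) = (22.04, 10.47). ∠ZSE = 112.3°, so SE runs at 25.4° + (180° − 112.3°) = 93.10° from the x-axis; with |SE| = 18.9, E = S + 18.9·(cos 93.10°, sin 93.10°) = (21.02, 29.34). SE is perpendicular to EN; with |EN| = 16.2 on the right of SE, N = E + 16.2·(0.9985, 0.05408) = (37.20, 30.21). Then |ZN| = |N − Z| = 47.92.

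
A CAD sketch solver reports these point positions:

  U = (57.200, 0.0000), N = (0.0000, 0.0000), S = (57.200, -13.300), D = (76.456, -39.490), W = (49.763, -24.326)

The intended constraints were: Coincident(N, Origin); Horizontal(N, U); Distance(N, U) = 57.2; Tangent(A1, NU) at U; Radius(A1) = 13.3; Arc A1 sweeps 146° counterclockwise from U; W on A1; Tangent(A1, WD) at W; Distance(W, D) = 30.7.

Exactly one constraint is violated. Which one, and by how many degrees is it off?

Tangent(A1, WD) at W — off by 4.40°.

N = (0.00, 0.00) ✓; N.y = 0.00, U.y = 0.00 ✓; |NU| = 57.20 ✓; ∠(SU, UN) = 90.00° ✓; |SU| = 13.30 ✓; bearing(S→W) − bearing(S→U) = 146.0° ✓; |SW| = 13.30 ✓; ∠(SW, WD) = 85.60° ✗; |WD| = 30.70 ✓.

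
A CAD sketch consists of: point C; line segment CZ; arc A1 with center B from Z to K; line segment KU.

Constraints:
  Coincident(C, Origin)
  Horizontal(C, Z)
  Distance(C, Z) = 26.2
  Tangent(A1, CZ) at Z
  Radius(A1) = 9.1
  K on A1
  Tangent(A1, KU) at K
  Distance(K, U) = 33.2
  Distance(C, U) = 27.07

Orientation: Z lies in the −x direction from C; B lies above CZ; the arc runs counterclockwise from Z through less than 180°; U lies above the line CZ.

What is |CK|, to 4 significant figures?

19.81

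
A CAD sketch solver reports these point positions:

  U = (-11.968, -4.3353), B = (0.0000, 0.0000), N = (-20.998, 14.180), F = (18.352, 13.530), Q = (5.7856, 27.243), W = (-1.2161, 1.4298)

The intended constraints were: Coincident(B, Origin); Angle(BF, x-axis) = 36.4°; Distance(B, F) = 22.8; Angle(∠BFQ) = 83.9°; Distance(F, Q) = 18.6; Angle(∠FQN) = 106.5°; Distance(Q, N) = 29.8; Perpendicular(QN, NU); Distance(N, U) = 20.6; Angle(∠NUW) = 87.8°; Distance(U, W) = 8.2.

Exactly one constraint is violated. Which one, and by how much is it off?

Distance(U, W) = 8.2 — off by 4.00.

B = (0.00, 0.00) ✓; BF at 36.40° ✓; |BF| = 22.80 ✓; ∠BFQ = 83.90° ✓; |FQ| = 18.60 ✓; ∠FQN = 106.5° ✓; |QN| = 29.80 ✓; ∠(QN, NU) = 90.00° ✓; |NU| = 20.60 ✓; ∠NUW = 87.80° ✓; |UW| = 12.20 ✗.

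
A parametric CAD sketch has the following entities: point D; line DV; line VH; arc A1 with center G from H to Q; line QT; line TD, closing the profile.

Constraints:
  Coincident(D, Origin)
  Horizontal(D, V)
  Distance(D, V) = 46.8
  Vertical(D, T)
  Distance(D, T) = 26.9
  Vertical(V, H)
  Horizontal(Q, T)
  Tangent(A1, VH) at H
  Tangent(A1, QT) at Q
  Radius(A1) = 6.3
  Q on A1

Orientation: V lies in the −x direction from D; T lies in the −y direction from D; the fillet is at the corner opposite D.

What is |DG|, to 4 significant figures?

45.44

D is at the origin; D and V share the same y with |DV| = 46.8 and V on the −x side, so V = (-46.80, 0.000). D and T share the same x with |DT| = 26.9 and T on the −y side, so T = (0.000, -26.90). The virtual corner opposite D is at (-46.80, -26.90). Tangency of A1 to VH means the radius GH is perpendicular to VH and tangency of A1 to QT means the radius GQ is perpendicular to QT, with radius 6.3, so the center G sits 6.3 in from both sides at G = (-40.50, -20.60). Then |DG| = |G − D| = 45.44.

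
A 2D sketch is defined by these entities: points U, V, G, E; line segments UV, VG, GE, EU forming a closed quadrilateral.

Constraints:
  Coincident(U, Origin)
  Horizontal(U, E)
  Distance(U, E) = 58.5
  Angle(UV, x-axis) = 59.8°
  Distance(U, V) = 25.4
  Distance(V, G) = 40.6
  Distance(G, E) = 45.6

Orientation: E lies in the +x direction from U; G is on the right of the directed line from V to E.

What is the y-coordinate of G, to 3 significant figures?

-18.4

Checks: |VG| = 40.60 ✓; |GE| = 45.60 ✓.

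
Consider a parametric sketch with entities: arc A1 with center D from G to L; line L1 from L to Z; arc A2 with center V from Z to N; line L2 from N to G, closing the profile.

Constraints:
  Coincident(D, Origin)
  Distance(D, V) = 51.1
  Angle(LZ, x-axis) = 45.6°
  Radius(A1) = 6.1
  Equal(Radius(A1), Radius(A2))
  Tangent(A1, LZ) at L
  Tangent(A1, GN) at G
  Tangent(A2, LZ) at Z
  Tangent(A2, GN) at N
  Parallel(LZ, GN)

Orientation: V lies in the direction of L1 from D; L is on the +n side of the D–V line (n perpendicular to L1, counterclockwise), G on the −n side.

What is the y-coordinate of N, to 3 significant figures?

32.2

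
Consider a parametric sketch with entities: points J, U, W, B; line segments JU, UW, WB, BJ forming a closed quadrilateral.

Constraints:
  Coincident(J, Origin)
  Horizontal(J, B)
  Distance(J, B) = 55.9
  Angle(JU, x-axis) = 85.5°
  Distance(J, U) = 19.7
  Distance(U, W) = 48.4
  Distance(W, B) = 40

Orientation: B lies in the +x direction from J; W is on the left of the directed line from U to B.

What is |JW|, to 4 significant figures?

60.16

Checks: |UW| = 48.40 ✓; |WB| = 40.00 ✓.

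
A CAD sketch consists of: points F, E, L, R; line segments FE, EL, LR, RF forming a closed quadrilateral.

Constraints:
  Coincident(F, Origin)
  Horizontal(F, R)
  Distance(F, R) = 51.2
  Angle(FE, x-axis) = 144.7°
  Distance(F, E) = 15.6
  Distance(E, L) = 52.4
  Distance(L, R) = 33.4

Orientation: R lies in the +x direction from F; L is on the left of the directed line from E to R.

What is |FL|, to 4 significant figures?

46.15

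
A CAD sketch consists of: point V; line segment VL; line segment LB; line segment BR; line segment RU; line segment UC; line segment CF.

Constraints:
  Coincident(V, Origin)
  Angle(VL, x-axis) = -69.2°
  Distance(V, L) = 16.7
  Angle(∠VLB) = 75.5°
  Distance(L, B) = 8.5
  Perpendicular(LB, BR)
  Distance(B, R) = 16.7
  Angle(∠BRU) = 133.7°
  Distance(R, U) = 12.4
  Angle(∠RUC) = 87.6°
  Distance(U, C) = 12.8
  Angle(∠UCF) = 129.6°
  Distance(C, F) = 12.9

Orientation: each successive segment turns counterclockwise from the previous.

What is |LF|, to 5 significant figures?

7.4645

V is at the origin; VL runs at -69.2° with length 16.7, so L = (5.9303, -15.612). ∠VLB = 75.5° gives LB at 35.300° from the x-axis; with |LB| = 8.5, B = (12.867, -10.700). The perpendicularity gives BR at right angles to LB, so BR runs at 125.30°; with |BR| = 16.7, R = (3.2172, 2.9297). ∠BRU = 133.7° gives RU at 171.60° from the x-axis; with |RU| = 12.4, U = (-9.0497, 4.7411). ∠RUC = 87.6° gives UC at -96.000° from the x-axis; with |UC| = 12.8, C = (-10.388, -7.9888). ∠UCF = 129.6° gives CF at -45.600° from the x-axis; with |CF| = 12.9, F = (-1.3621, -17.205). Then |LF| = |F − L| = 7.4645.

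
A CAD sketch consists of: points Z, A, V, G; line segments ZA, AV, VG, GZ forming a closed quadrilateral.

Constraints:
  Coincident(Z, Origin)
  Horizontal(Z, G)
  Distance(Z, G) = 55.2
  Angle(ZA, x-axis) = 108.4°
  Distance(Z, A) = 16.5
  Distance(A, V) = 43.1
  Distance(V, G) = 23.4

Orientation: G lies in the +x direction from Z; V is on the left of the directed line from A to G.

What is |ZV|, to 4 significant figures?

41.03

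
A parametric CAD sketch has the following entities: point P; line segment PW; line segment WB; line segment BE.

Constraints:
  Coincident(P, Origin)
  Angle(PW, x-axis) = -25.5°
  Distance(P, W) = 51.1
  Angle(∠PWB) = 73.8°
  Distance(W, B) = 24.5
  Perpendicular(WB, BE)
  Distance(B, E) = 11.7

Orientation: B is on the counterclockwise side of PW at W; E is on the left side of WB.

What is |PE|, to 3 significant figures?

38.7

P is at the origin; PW runs at -25.5° with length 51.1, so W = 51.1·(cos -25.5°, sin -25.5°) = (46.1, -22.0). ∠PWB = 73.8°, so WB runs at -25.5° + (180° − 73.8°) = 80.7° from the x-axis; with |WB| = 24.5, B = W + 24.5·(cos 80.7°, sin 80.7°) = (50.1, 2.18). WB is perpendicular to BE; with |BE| = 11.7 on the left of WB, E = B + 11.7·(-0.987, 0.162) = (38.5, 4.07). Then |PE| = |E − P| = 38.7.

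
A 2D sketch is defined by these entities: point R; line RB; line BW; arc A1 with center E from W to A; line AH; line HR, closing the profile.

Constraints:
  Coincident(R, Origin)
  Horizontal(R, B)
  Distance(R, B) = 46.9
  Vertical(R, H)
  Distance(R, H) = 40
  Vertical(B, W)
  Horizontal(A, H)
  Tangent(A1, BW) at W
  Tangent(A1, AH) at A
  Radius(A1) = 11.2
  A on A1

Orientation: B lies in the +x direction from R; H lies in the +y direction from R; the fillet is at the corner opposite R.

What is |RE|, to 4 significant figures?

45.87

RH is vertical with |RH| = 40.0 and H on the +y side, so H = (0.000, 40.00). The virtual corner opposite R is at (46.90, 40.00). Since A1 is tangent to BW there, EW ⟂ BW and since A1 is tangent to AH there, EA ⟂ AH, with radius 11.2, so the center E sits 11.2 in from both sides at E = (35.70, 28.80). Then |RE| = |E − R| = 45.87.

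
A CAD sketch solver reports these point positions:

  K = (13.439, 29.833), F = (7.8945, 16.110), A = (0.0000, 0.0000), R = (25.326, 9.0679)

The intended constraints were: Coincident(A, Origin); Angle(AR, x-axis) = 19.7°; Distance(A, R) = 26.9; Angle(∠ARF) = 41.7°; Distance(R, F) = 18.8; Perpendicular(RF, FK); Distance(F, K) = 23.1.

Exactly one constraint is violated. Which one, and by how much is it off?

Distance(F, K) = 23.1 — off by 8.30.

A = (0.00, 0.00) ✓; AR at 19.70° ✓; |AR| = 26.90 ✓; ∠ARF = 41.70° ✓; |RF| = 18.80 ✓; ∠(RF, FK) = 90.00° ✓; |FK| = 14.80 ✗.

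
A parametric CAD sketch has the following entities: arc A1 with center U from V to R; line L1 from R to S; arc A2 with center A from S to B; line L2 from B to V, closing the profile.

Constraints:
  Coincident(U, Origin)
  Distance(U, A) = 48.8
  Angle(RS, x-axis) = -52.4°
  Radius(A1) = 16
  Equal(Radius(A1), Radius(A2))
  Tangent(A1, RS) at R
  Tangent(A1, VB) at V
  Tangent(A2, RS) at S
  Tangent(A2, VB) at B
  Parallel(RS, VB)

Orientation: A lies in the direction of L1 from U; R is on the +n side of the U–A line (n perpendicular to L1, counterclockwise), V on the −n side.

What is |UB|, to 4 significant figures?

51.36

The slot axis is L1's direction at -52.4°, so u = (cos -52.4°, sin -52.4°) = (0.6101, -0.7923) and n = (−sin -52.4°, cos -52.4°) = (0.7923, 0.6101). U is at the origin and A lies 48.8 along u from U, so A = 48.8·u = (29.78, -38.66). Tangency of A1 to both parallel lines with radius 16.0 puts R and V at U ± 16.0·n: R = (12.68, 9.762), V = (-12.68, -9.762). Equal radii place S and B the same way about A: S = A + 16.0·n = (42.45, -28.90), B = A − 16.0·n = (17.10, -48.43). Then |UB| = |B − U| = 51.36.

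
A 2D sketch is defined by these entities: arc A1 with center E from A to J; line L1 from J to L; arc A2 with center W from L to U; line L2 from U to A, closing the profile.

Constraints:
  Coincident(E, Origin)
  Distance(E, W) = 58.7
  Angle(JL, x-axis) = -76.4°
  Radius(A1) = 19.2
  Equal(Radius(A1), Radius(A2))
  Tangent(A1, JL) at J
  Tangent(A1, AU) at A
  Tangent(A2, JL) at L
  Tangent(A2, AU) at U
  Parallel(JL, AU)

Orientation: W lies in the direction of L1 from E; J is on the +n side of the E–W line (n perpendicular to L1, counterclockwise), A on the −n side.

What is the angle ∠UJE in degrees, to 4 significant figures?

56.81°

Tangency of A1 to both parallel lines with radius 19.2 puts J and A at E ± 19.2·n: J = (18.66, 4.515), A = (-18.66, -4.515). Equal radii place L and U the same way about W: L = W + 19.2·n = (32.46, -52.54), U = W − 19.2·n = (-4.859, -61.57). Then cos ∠UJE = JU·JE / (|JU||JE|), giving 56.81°.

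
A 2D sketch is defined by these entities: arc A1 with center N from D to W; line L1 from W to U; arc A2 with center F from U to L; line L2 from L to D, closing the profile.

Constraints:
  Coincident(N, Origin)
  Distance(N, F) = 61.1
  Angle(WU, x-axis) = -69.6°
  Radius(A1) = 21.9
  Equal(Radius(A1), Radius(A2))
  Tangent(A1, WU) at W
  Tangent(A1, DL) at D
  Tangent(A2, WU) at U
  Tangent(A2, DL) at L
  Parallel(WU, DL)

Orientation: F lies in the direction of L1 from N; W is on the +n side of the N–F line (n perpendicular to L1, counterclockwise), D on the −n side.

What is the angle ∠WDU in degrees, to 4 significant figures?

54.36°

Tangency of A1 to both parallel lines with radius 21.9 puts W and D at N ± 21.9·n: W = (20.53, 7.634), D = (-20.53, -7.634). Equal radii place U and L the same way about F: U = F + 21.9·n = (41.82, -49.63), L = F − 21.9·n = (0.7713, -64.90). Then cos ∠WDU = DW·DU / (|DW||DU|), giving 54.36°.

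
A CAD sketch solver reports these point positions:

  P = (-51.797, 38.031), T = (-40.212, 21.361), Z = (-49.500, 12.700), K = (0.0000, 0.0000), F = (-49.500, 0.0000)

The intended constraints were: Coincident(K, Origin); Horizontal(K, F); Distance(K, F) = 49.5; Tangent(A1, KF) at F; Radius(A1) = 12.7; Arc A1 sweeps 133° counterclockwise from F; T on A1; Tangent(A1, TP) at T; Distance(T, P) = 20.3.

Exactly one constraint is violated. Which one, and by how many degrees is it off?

Tangent(A1, TP) at T — off by 8.20°.

K = (0.00, 0.00) ✓; K.y = 0.00, F.y = 0.00 ✓; |KF| = 49.50 ✓; ∠(ZF, FK) = 90.00° ✓; |ZF| = 12.70 ✓; bearing(Z→T) − bearing(Z→F) = 133.0° ✓; |ZT| = 12.70 ✓; ∠(ZT, TP) = 98.20° ✗; |TP| = 20.30 ✓.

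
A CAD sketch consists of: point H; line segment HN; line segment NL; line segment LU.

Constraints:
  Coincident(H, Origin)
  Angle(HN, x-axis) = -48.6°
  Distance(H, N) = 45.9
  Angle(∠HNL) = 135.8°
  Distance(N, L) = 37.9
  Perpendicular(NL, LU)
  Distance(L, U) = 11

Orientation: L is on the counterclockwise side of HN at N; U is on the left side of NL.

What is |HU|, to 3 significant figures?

73.9

H is at the origin; HN runs at -48.6° with length 45.9, so N = 45.9·(cos -48.6°, sin -48.6°) = (30.4, -34.4). ∠HNL = 135.8°, so NL runs at -48.6° + (180° − 135.8°) = -4.40° from the x-axis; with |NL| = 37.9, L = N + 37.9·(cos -4.40°, sin -4.40°) = (68.1, -37.3). The perpendicularity gives LU at right angles to NL; with |LU| = 11.0 on the left of NL, U = L + 11.0·(0.0767, 0.997) = (69.0, -26.4). Then |HU| = |U − H| = 73.9.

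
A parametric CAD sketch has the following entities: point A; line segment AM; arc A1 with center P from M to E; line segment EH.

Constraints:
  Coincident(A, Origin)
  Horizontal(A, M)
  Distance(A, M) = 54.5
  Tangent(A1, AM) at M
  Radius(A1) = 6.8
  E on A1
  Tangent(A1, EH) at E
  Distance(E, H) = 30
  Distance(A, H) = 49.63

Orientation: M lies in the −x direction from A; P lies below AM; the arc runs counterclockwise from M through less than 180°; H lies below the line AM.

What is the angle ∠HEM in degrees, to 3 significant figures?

112°

Checks: A.y = 0.00, M.y = 0.00 ✓; |PE| = 6.800 ✓; ∠(PE, EH) = 90.00° ✓; |EH| = 30.00 ✓; |AH| = 49.63 ✓.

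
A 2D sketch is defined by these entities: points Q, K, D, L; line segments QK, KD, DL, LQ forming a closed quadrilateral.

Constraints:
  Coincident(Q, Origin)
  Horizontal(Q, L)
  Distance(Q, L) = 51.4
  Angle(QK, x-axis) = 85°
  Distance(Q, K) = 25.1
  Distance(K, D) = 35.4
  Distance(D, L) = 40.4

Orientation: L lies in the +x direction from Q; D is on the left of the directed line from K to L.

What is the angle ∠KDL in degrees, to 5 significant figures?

93.242°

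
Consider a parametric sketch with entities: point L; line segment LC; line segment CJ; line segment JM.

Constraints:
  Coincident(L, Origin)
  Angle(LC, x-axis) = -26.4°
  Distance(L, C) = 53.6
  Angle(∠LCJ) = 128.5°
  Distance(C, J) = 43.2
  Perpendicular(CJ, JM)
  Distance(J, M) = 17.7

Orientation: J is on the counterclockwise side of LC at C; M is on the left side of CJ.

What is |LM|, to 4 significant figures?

80.31

∠LCJ = 128.5°, so CJ runs at -26.4° + (180° − 128.5°) = 25.10° from the x-axis; with |CJ| = 43.2, J = C + 43.2·(cos 25.10°, sin 25.10°) = (87.13, -5.507). The perpendicularity gives JM at right angles to CJ; with |JM| = 17.7 on the left of CJ, M = J + 17.7·(-0.4242, 0.9056) = (79.62, 10.52). Then |LM| = |M − L| = 80.31.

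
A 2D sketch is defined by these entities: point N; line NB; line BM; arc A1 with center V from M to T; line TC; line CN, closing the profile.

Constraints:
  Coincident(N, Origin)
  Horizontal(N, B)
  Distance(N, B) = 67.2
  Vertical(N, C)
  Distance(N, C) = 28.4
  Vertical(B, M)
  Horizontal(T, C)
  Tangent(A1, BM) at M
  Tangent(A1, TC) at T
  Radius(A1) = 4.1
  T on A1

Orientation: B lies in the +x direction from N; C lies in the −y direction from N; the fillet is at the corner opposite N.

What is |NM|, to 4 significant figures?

71.46

N is at the origin; N and B share the same y with |NB| = 67.2 and B on the +x side, so B = (67.20, 0.000). N and C share the same x with |NC| = 28.4 and C on the −y side, so C = (0.000, -28.40). The virtual corner opposite N is at (67.20, -28.40). A1 meets BM tangentially, so VM is at right angles to BM and tangency of A1 to TC means the radius VT is perpendicular to TC, with radius 4.1, so the center V sits 4.1 in from both sides at V = (63.10, -24.30). That places the tangent points at M = (67.20, -24.30) on BM and T = (63.10, -28.40) on TC. Then |NM| = |M − N| = 71.46.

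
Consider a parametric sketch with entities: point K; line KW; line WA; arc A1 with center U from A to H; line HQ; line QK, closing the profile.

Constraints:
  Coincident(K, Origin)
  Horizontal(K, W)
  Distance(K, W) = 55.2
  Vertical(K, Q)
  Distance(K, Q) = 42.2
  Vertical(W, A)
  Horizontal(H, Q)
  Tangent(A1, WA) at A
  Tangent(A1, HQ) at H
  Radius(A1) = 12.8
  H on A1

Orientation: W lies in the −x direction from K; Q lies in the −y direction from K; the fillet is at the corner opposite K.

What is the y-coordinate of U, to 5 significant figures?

-29.400

K is at the origin; KW is horizontal with |KW| = 55.2 and W on the −x side, so W = (-55.200, 0.0000). KQ is vertical with |KQ| = 42.2 and Q on the −y side, so Q = (0.0000, -42.200). The virtual corner opposite K is at (-55.200, -42.200). A1 meets WA tangentially, so UA is at right angles to WA and the tangent condition forces UH to be normal to HQ, with radius 12.8, so the center U sits 12.8 in from both sides at U = (-42.400, -29.400). So U.y = -29.400.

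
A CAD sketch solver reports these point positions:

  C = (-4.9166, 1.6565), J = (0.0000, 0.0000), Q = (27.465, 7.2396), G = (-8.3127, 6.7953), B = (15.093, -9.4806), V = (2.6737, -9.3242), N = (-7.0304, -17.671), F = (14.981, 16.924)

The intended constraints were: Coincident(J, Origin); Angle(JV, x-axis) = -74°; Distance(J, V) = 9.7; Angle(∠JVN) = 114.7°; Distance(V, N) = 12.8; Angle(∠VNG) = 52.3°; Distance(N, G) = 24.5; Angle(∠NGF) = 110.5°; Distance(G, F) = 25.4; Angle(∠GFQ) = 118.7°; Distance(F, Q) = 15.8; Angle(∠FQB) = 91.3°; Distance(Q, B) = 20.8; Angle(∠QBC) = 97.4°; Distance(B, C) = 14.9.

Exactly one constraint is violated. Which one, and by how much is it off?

Distance(B, C) = 14.9 — off by 8.00.

J = (0.00, 0.00) ✓; JV at -74.00° ✓; |JV| = 9.700 ✓; ∠JVN = 114.7° ✓; |VN| = 12.80 ✓; ∠VNG = 52.30° ✓; |NG| = 24.50 ✓; ∠NGF = 110.5° ✓; |GF| = 25.40 ✓; ∠GFQ = 118.7° ✓; |FQ| = 15.80 ✓; ∠FQB = 91.30° ✓; |QB| = 20.80 ✓; ∠QBC = 97.40° ✓; |BC| = 22.90 ✗.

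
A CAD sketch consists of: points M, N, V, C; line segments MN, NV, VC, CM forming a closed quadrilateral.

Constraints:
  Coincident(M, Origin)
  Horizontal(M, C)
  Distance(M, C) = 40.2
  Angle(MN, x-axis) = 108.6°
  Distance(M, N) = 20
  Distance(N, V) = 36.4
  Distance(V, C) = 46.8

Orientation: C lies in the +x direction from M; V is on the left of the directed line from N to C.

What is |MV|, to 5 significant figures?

47.705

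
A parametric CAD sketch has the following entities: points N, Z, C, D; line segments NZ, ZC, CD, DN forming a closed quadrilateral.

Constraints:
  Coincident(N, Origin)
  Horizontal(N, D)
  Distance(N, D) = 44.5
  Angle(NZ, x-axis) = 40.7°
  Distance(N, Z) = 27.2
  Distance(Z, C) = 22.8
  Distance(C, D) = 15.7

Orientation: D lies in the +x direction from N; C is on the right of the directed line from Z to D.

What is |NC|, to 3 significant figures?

29.4

N is at the origin; N and D share the same y with |ND| = 44.5 and D in +x, so D = (44.5, 0). NZ runs at 40.7° with |NZ| = 27.2, so Z = (20.6, 17.7). C is determined by |ZC| = 22.8 and |CD| = 15.7 together: it lies at the intersection of circle(Z, 22.8) and circle(D, 15.7). With |ZD| = 29.7, the foot of the radical line on ZD is 19.5 from Z and the perpendicular offset is √(22.8² − 19.5²) = 11.9. Taking the right-of-ZD solution: C = (29.2, -3.40).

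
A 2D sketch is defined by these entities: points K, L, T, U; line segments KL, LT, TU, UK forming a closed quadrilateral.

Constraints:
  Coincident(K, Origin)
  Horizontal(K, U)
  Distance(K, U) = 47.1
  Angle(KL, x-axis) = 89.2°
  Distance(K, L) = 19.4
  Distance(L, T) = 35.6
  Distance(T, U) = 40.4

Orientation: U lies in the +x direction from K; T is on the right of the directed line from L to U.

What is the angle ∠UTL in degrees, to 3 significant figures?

83.4°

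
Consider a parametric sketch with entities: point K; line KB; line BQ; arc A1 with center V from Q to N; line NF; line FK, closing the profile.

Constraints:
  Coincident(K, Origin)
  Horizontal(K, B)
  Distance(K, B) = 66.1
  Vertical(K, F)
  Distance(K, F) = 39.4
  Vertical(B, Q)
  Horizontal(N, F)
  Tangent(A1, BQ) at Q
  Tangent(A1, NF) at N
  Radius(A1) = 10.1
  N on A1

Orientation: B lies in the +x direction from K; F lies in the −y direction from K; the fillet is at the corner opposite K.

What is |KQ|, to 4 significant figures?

72.30

K is at the origin; KB is horizontal with |KB| = 66.1 and B on the +x side, so B = (66.10, 0.000). K and F share the same x with |KF| = 39.4 and F on the −y side, so F = (0.000, -39.40). The virtual corner opposite K is at (66.10, -39.40). Tangency of A1 to BQ means the radius VQ is perpendicular to BQ and the tangent condition forces VN to be normal to NF, with radius 10.1, so the center V sits 10.1 in from both sides at V = (56.00, -29.30). That places the tangent points at Q = (66.10, -29.30) on BQ and N = (56.00, -39.40) on NF. Then |KQ| = |Q − K| = 72.30.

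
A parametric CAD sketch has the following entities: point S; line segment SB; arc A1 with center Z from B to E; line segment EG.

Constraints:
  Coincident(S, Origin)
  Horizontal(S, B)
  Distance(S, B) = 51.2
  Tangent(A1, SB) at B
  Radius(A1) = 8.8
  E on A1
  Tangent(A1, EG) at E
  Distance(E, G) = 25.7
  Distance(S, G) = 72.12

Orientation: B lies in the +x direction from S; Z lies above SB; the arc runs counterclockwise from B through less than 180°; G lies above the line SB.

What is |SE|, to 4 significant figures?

60.30

Checks: |ZE| = 8.800 ✓; ∠(ZE, EG) = 90.00° ✓; |EG| = 25.70 ✓; |SG| = 72.12 ✓.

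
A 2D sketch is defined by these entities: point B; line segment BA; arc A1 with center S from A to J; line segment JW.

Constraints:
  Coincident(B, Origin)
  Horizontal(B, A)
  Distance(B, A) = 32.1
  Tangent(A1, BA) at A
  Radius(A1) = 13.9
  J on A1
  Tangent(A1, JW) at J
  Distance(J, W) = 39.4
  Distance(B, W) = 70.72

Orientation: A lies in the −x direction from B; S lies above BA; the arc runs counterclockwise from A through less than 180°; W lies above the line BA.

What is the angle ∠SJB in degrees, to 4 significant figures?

93.15°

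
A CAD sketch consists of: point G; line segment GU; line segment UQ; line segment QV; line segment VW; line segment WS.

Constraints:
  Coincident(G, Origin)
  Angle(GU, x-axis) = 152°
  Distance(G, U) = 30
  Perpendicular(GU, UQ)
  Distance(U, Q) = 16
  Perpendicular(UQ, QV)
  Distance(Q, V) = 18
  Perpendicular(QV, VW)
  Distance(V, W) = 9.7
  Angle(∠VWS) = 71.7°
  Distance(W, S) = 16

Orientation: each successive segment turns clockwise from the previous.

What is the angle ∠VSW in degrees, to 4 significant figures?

35.41°

G is at the origin; GU runs at 152.0° with length 30.0, so U = (-26.49, 14.08). The perpendicularity gives UQ at right angles to GU, so UQ runs at 62.00°; with |UQ| = 16.0, Q = (-18.98, 28.21). The perpendicularity gives QV at right angles to UQ, so QV runs at -28.00°; with |QV| = 18.0, V = (-3.084, 19.76). QV is perpendicular to VW, so VW runs at -118.0°; with |VW| = 9.7, W = (-7.638, 11.20). ∠VWS = 71.7° gives WS at 133.7° from the x-axis; with |WS| = 16.0, S = (-18.69, 22.76). Then cos ∠VSW = SV·SW / (|SV||SW|), giving 35.41°.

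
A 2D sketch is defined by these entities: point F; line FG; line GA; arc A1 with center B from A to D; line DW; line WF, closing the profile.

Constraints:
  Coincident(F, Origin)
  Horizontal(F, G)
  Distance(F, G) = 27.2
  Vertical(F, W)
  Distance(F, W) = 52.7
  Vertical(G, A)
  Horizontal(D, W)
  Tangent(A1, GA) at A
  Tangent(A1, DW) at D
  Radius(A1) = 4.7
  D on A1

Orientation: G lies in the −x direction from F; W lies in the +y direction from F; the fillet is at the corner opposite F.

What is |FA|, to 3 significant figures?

55.2

F is at the origin; FG is horizontal with |FG| = 27.2 and G on the −x side, so G = (-27.2, 0.00). FW is vertical with |FW| = 52.7 and W on the +y side, so W = (0.00, 52.7). The virtual corner opposite F is at (-27.2, 52.7). A1 meets GA tangentially, so BA is at right angles to GA and tangency of A1 to DW means the radius BD is perpendicular to DW, with radius 4.7, so the center B sits 4.7 in from both sides at B = (-22.5, 48.0). That places the tangent points at A = (-27.2, 48.0) on GA and D = (-22.5, 52.7) on DW. Then |FA| = |A − F| = 55.2.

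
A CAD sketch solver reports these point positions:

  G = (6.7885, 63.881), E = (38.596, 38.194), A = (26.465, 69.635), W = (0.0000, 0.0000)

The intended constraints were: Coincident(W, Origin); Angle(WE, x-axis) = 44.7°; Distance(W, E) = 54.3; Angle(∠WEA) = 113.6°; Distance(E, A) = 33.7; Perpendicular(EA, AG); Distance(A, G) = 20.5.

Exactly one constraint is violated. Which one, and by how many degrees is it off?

Perpendicular(EA, AG) — off by 4.80°.

W = (0.00, 0.00) ✓; WE at 44.70° ✓; |WE| = 54.30 ✓; ∠WEA = 113.6° ✓; |EA| = 33.70 ✓; ∠(EA, AG) = 85.20° ✗; |AG| = 20.50 ✓.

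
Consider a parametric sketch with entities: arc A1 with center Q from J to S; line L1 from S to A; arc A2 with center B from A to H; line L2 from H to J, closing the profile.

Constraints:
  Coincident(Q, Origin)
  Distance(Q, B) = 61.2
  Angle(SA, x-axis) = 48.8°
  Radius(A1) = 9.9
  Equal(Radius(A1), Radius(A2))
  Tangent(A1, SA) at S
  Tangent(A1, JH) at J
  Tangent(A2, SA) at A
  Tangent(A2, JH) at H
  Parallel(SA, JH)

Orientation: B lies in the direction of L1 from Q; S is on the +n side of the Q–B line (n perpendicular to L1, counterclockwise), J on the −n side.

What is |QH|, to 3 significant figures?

62.0

Tangency of A1 to both parallel lines with radius 9.9 puts S and J at Q ± 9.9·n: S = (-7.45, 6.52), J = (7.45, -6.52). Equal radii place A and H the same way about B: A = B + 9.9·n = (32.9, 52.6), H = B − 9.9·n = (47.8, 39.5). Then |QH| = |H − Q| = 62.0.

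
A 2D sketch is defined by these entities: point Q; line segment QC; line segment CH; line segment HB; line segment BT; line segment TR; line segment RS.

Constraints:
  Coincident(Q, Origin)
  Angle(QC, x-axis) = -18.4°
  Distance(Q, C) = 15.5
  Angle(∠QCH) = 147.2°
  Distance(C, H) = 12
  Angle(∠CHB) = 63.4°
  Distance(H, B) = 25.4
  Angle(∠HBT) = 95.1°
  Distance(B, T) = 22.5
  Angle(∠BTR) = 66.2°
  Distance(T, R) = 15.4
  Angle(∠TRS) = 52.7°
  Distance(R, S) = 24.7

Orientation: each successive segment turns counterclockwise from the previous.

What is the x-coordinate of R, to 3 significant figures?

4.74

Q is at the origin; QC runs at -18.4° with length 15.5, so C = (14.7, -4.89). ∠QCH = 147.2° gives CH at 14.4° from the x-axis; with |CH| = 12.0, H = (26.3, -1.91). ∠CHB = 63.4° gives HB at 131° from the x-axis; with |HB| = 25.4, B = (9.67, 17.3). ∠HBT = 95.1° gives BT at -144° from the x-axis; with |BT| = 22.5, T = (-8.56, 4.07). ∠BTR = 66.2° gives TR at -30.3° from the x-axis; with |TR| = 15.4, R = (4.74, -3.70). So R.x = 4.74.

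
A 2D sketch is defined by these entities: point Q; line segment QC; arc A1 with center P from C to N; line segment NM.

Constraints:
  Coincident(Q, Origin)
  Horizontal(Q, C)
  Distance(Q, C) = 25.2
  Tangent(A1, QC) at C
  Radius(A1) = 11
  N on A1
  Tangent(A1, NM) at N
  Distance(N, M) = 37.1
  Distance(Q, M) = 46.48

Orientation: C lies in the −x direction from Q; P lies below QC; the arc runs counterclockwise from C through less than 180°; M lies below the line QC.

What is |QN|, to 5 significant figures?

38.065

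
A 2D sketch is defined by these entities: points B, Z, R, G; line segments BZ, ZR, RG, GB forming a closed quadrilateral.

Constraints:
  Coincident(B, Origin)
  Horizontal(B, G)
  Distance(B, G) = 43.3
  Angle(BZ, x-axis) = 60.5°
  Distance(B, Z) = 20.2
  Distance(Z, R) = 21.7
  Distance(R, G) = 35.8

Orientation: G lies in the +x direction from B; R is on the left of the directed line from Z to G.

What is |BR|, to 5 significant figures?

41.251

Checks: |ZR| = 21.70 ✓; |RG| = 35.80 ✓.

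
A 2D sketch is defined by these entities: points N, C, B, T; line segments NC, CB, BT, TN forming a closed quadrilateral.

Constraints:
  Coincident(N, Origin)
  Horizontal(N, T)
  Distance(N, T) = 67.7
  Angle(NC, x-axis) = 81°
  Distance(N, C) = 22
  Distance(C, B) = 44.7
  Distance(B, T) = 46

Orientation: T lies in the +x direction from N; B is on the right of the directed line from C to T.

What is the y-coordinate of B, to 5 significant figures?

-17.370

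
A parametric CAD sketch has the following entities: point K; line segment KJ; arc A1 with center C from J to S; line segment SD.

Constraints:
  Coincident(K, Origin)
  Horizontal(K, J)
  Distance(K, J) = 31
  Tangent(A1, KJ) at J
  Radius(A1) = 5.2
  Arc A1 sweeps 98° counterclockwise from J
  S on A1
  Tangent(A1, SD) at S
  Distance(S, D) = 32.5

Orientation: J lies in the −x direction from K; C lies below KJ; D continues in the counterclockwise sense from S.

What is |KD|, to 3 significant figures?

49.5

K is at the origin; K and J share the same y with |KJ| = 31.0 and J on the −x side, so J = (-31.0, 0.00). Since A1 is tangent to KJ there, CJ ⟂ KJ, so C = J + (0, -5.2) = (-31.0, -5.20). On A1, J sits at bearing 90° from C; a 98° counterclockwise sweep puts S at bearing 188°, so S = C + 5.2·(cos 188°, sin 188°) = (-36.1, -5.92). Since A1 is tangent to SD there, CS ⟂ SD, so SD runs along (−sin 188°, cos 188°); with |SD| = 32.5, D = (-31.6, -38.1). Then |KD| = |D − K| = 49.5.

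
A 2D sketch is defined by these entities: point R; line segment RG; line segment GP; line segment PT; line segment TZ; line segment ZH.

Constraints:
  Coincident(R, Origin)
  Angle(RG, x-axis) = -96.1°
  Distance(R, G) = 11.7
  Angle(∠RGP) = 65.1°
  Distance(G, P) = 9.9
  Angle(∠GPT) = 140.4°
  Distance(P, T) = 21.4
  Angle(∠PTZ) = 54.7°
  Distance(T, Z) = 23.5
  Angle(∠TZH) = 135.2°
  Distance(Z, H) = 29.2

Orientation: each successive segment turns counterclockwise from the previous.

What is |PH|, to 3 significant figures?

32.0

∠PTZ = 54.7° gives TZ at -176° from the x-axis; with |TZ| = 23.5, Z = (-4.11, 8.27). ∠TZH = 135.2° gives ZH at -132° from the x-axis; with |ZH| = 29.2, H = (-23.5, -13.6). Then |PH| = |H − P| = 32.0.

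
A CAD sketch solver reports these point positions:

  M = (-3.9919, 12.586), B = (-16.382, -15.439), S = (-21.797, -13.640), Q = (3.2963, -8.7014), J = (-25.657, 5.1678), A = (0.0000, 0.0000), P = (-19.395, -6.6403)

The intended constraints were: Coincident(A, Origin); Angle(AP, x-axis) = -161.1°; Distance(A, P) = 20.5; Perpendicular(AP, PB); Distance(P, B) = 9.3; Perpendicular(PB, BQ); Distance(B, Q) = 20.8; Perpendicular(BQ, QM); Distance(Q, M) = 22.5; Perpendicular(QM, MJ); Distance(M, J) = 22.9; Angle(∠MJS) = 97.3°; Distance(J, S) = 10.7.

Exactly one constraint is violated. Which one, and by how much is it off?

Distance(J, S) = 10.7 — off by 8.50.

A = (0.00, 0.00) ✓; AP at -161.1° ✓; |AP| = 20.50 ✓; ∠(AP, PB) = 90.00° ✓; |PB| = 9.300 ✓; ∠(PB, BQ) = 90.00° ✓; |BQ| = 20.80 ✓; ∠(BQ, QM) = 90.00° ✓; |QM| = 22.50 ✓; ∠(QM, MJ) = 90.00° ✓; |MJ| = 22.90 ✓; ∠MJS = 97.30° ✓; |JS| = 19.20 ✗.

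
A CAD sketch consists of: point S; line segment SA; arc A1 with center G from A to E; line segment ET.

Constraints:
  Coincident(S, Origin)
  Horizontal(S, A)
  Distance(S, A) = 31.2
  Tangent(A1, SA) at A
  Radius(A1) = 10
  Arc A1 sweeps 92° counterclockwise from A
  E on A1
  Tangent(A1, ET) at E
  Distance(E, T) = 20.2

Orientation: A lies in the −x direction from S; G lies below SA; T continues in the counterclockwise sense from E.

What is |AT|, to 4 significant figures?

31.92

S is at the origin; SA is horizontal with |SA| = 31.2 and A on the −x side, so A = (-31.20, 0.000). A1 meets SA tangentially, so GA is at right angles to SA, so G = A + (0, -10) = (-31.20, -10.00). On A1, A sits at bearing 90° from G; a 92° counterclockwise sweep puts E at bearing 182°, so E = G + 10.0·(cos 182°, sin 182°) = (-41.19, -10.35). Since A1 is tangent to ET there, GE ⟂ ET, so ET runs along (−sin 182°, cos 182°); with |ET| = 20.2, T = (-40.49, -30.54). Then |AT| = |T − A| = 31.92.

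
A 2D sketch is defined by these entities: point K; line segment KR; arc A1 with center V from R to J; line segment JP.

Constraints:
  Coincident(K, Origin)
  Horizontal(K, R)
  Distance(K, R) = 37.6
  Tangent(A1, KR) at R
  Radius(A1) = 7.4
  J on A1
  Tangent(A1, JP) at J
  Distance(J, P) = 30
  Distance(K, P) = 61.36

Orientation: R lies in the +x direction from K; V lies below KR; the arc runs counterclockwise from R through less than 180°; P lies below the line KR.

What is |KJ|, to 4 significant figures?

33.86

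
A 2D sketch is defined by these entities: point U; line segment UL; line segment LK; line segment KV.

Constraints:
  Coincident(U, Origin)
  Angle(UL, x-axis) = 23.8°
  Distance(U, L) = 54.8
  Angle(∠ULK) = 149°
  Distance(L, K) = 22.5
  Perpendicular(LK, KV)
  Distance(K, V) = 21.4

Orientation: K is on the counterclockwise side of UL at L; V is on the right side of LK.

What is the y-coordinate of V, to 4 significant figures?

28.16

U is at the origin; UL runs at 23.8° with length 54.8, so L = 54.8·(cos 23.8°, sin 23.8°) = (50.14, 22.11). ∠ULK = 149.0°, so LK runs at 23.8° + (180° − 149.0°) = 54.80° from the x-axis; with |LK| = 22.5, K = L + 22.5·(cos 54.80°, sin 54.80°) = (63.11, 40.50). The perpendicularity gives KV at right angles to LK; with |KV| = 21.4 on the right of LK, V = K + 21.4·(0.8171, -0.5764) = (80.60, 28.16). So V.y = 28.16.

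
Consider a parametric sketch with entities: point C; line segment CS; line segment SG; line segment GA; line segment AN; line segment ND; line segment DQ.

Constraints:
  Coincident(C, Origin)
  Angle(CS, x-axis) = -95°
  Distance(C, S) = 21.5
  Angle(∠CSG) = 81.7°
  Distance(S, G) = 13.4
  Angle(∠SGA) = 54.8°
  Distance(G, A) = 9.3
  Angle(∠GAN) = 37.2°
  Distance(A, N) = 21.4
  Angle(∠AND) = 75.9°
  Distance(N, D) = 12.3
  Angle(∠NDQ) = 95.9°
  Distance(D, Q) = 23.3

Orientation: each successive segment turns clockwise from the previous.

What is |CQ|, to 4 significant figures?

16.57

C is at the origin; CS runs at -95.0° with length 21.5, so S = (-1.874, -21.42). ∠CSG = 81.7° gives SG at 166.7° from the x-axis; with |SG| = 13.4, G = (-14.91, -18.34). ∠SGA = 54.8° gives GA at 41.50° from the x-axis; with |GA| = 9.3, A = (-7.949, -12.17). ∠GAN = 37.2° gives AN at -101.3° from the x-axis; with |AN| = 21.4, N = (-12.14, -33.16). ∠AND = 75.9° gives ND at 154.6° from the x-axis; with |ND| = 12.3, D = (-23.25, -27.88). ∠NDQ = 95.9° gives DQ at 70.50° from the x-axis; with |DQ| = 23.3, Q = (-15.48, -5.919). Then |CQ| = |Q − C| = 16.57.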